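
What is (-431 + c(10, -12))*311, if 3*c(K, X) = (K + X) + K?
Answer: -399635/3 ≈ -1.3321e+5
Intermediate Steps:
c(K, X) = X/3 + 2*K/3 (c(K, X) = ((K + X) + K)/3 = (X + 2*K)/3 = X/3 + 2*K/3)
(-431 + c(10, -12))*311 = (-431 + ((⅓)*(-12) + (⅔)*10))*311 = (-431 + (-4 + 20/3))*311 = (-431 + 8/3)*311 = -1285/3*311 = -399635/3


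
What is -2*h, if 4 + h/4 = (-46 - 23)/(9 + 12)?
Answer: 408/7 ≈ 58.286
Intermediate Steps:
h = -204/7 (h = -16 + 4*((-46 - 23)/(9 + 12)) = -16 + 4*(-69/21) = -16 + 4*(-69*1/21) = -16 + 4*(-23/7) = -16 - 92/7 = -204/7 ≈ -29.143)
-2*h = -2*(-204/7) = 408/7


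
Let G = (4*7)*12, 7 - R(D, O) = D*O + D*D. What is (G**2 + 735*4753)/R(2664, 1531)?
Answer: -3606351/11175473 ≈ -0.32270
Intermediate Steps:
R(D, O) = 7 - D**2 - D*O (R(D, O) = 7 - (D*O + D*D) = 7 - (D*O + D**2) = 7 - (D**2 + D*O) = 7 + (-D**2 - D*O) = 7 - D**2 - D*O)
G = 336 (G = 28*12 = 336)
(G**2 + 735*4753)/R(2664, 1531) = (336**2 + 735*4753)/(7 - 1*2664**2 - 1*2664*1531) = (112896 + 3493455)/(7 - 1*7096896 - 4078584) = 3606351/(7 - 7096896 - 4078584) = 3606351/(-11175473) = 3606351*(-1/11175473) = -3606351/11175473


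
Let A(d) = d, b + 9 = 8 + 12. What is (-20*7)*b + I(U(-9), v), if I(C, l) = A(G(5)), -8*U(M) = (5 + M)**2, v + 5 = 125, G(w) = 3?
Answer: -1537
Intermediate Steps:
v = 120 (v = -5 + 125 = 120)
b = 11 (b = -9 + (8 + 12) = -9 + 20 = 11)
U(M) = -(5 + M)**2/8
I(C, l) = 3
(-20*7)*b + I(U(-9), v) = -20*7*11 + 3 = -140*11 + 3 = -1540 + 3 = -1537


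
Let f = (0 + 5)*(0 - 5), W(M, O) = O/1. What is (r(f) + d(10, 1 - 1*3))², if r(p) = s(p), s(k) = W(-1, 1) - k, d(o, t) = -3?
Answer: 529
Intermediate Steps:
W(M, O) = O (W(M, O) = O*1 = O)
f = -25 (f = 5*(-5) = -25)
s(k) = 1 - k
r(p) = 1 - p
(r(f) + d(10, 1 - 1*3))² = ((1 - 1*(-25)) - 3)² = ((1 + 25) - 3)² = (26 - 3)² = 23² = 529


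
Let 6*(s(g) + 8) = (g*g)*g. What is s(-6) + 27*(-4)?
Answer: -152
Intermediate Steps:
s(g) = -8 + g³/6 (s(g) = -8 + ((g*g)*g)/6 = -8 + (g²*g)/6 = -8 + g³/6)
s(-6) + 27*(-4) = (-8 + (⅙)*(-6)³) + 27*(-4) = (-8 + (⅙)*(-216)) - 108 = (-8 - 36) - 108 = -44 - 108 = -152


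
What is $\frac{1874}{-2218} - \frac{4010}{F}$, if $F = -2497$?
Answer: $\frac{2107401}{2769173} \approx 0.76102$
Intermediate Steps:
$\frac{1874}{-2218} - \frac{4010}{F} = \frac{1874}{-2218} - \frac{4010}{-2497} = 1874 \left(- \frac{1}{2218}\right) - - \frac{4010}{2497} = - \frac{937}{1109} + \frac{4010}{2497} = \frac{2107401}{2769173}$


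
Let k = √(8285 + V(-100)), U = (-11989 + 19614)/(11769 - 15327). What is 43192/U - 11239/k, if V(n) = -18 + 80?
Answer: -153677136/7625 - 11239*√8347/8347 ≈ -20277.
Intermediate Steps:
V(n) = 62
U = -7625/3558 (U = 7625/(-3558) = 7625*(-1/3558) = -7625/3558 ≈ -2.1431)
k = √8347 (k = √(8285 + 62) = √8347 ≈ 91.362)
43192/U - 11239/k = 43192/(-7625/3558) - 11239*√8347/8347 = 43192*(-3558/7625) - 11239*√8347/8347 = -153677136/7625 - 11239*√8347/8347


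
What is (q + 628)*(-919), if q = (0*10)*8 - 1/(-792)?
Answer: -457089463/792 ≈ -5.7713e+5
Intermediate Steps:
q = 1/792 (q = 0*8 - 1*(-1/792) = 0 + 1/792 = 1/792 ≈ 0.0012626)
(q + 628)*(-919) = (1/792 + 628)*(-919) = (497377/792)*(-919) = -457089463/792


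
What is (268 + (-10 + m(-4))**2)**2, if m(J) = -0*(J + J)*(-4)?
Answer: 135424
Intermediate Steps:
m(J) = 0 (m(J) = -0*2*J*(-4) = -2*0*(-4) = 0*(-4) = 0)
(268 + (-10 + m(-4))**2)**2 = (268 + (-10 + 0)**2)**2 = (268 + (-10)**2)**2 = (268 + 100)**2 = 368**2 = 135424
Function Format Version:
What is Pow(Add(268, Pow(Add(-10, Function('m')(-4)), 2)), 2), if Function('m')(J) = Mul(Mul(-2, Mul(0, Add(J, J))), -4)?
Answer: 135424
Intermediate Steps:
Function('m')(J) = 0 (Function('m')(J) = Mul(Mul(-2, Mul(0, Mul(2, J))), -4) = Mul(Mul(-2, 0), -4) = Mul(0, -4) = 0)
Pow(Add(268, Pow(Add(-10, Function('m')(-4)), 2)), 2) = Pow(Add(268, Pow(Add(-10, 0), 2)), 2) = Pow(Add(268, Pow(-10, 2)), 2) = Pow(Add(268, 100), 2) = Pow(368, 2) = 135424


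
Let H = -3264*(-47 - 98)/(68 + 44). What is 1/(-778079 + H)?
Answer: -7/5416973 ≈ -1.2922e-6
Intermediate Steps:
H = 29580/7 (H = -(-473280)/112 = -3264*(-145/112) = 29580/7 ≈ 4225.7)
1/(-778079 + H) = 1/(-778079 + 29580/7) = 1/(-5416973/7) = -7/5416973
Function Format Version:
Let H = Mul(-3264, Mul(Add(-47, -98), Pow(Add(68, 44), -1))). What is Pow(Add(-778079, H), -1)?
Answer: Rational(-7, 5416973) ≈ -1.2922e-6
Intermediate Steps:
H = Rational(29580, 7) (H = Mul(-3264, Mul(-145, Pow(112, -1))) = Mul(-3264, Mul(-145, Rational(1, 112))) = Mul(-3264, Rational(-145, 112)) = Rational(29580, 7) ≈ 4225.7)
Pow(Add(-778079, H), -1) = Pow(Add(-778079, Rational(29580, 7)), -1) = Pow(Rational(-5416973, 7), -1) = Rational(-7, 5416973)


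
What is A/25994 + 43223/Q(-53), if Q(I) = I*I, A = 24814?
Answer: 596620594/36508573 ≈ 16.342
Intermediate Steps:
Q(I) = I²
A/25994 + 43223/Q(-53) = 24814/25994 + 43223/((-53)²) = 24814*(1/25994) + 43223/2809 = 12407/12997 + 43223*(1/2809) = 12407/12997 + 43223/2809 = 596620594/36508573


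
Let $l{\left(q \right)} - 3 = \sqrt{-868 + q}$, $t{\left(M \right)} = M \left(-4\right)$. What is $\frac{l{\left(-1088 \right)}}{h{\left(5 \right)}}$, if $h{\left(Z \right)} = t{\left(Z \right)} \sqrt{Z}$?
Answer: $\frac{\sqrt{5} \left(-3 - 2 i \sqrt{489}\right)}{100} \approx -0.067082 - 0.98894 i$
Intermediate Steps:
$t{\left(M \right)} = - 4 M$
$l{\left(q \right)} = 3 + \sqrt{-868 + q}$
$h{\left(Z \right)} = - 4 Z^{\frac{3}{2}}$ ($h{\left(Z \right)} = - 4 Z \sqrt{Z} = - 4 Z^{\frac{3}{2}}$)
$\frac{l{\left(-1088 \right)}}{h{\left(5 \right)}} = \frac{3 + \sqrt{-868 - 1088}}{\left(-4\right) 5^{\frac{3}{2}}} = \frac{3 + \sqrt{-1956}}{\left(-4\right) 5 \sqrt{5}} = \frac{3 + 2 i \sqrt{489}}{\left(-20\right) \sqrt{5}} = \left(3 + 2 i \sqrt{489}\right) \left(- \frac{\sqrt{5}}{100}\right) = - \frac{\sqrt{5} \left(3 + 2 i \sqrt{489}\right)}{100}$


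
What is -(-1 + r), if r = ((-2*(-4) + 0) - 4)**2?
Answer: -15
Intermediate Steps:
r = 16 (r = ((8 + 0) - 4)**2 = (8 - 4)**2 = 4**2 = 16)
-(-1 + r) = -(-1 + 16) = -1*15 = -15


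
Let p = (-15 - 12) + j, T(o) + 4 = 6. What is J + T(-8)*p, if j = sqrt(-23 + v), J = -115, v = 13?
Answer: -169 + 2*I*sqrt(10) ≈ -169.0 + 6.3246*I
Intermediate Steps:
T(o) = 2 (T(o) = -4 + 6 = 2)
j = I*sqrt(10) (j = sqrt(-23 + 13) = sqrt(-10) = I*sqrt(10) ≈ 3.1623*I)
p = -27 + I*sqrt(10) (p = (-15 - 12) + I*sqrt(10) = -27 + I*sqrt(10) ≈ -27.0 + 3.1623*I)
J + T(-8)*p = -115 + 2*(-27 + I*sqrt(10)) = -115 + (-54 + 2*I*sqrt(10)) = -169 + 2*I*sqrt(10)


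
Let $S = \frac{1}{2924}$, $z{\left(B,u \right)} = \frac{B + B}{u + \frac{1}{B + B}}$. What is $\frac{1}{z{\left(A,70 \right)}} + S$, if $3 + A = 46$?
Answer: $\frac{25600}{31433} \approx 0.81443$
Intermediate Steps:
$A = 43$ ($A = -3 + 46 = 43$)
$z{\left(B,u \right)} = \frac{2 B}{u + \frac{1}{2 B}}$
$S = \frac{1}{2924} \approx 0.000342$
$\frac{1}{z{\left(A,70 \right)}} + S = \frac{1}{4 \cdot 43^{2} \frac{1}{1 + 2 \cdot 43 \cdot 70}} + \frac{1}{2924} = \frac{1}{4 \cdot 1849 \frac{1}{1 + 6020}} + \frac{1}{2924} = \frac{1}{4 \cdot 1849 \cdot \frac{1}{6021}} + \frac{1}{2924} = \frac{1}{\frac{7396}{6021}} + \frac{1}{2924} = \frac{6021}{7396} + \frac{1}{2924} = \frac{25600}{31433}$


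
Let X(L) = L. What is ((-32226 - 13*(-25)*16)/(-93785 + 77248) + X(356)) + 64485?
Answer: 1072302643/16537 ≈ 64843.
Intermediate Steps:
((-32226 - 13*(-25)*16)/(-93785 + 77248) + X(356)) + 64485 = ((-32226 - 13*(-25)*16)/(-93785 + 77248) + 356) + 64485 = ((-32226 + 325*16)/(-16537) + 356) + 64485 = ((-32226 + 5200)*(-1/16537) + 356) + 64485 = (-27026*(-1/16537) + 356) + 64485 = (27026/16537 + 356) + 64485 = 5914198/16537 + 64485 = 1072302643/16537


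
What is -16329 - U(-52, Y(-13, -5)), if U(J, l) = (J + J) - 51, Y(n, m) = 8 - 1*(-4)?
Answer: -16174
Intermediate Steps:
Y(n, m) = 12 (Y(n, m) = 8 + 4 = 12)
U(J, l) = -51 + 2*J (U(J, l) = 2*J - 51 = -51 + 2*J)
-16329 - U(-52, Y(-13, -5)) = -16329 - (-51 + 2*(-52)) = -16329 - (-51 - 104) = -16329 - 1*(-155) = -16329 + 155 = -16174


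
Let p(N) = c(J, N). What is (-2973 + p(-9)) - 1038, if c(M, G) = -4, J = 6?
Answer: -4015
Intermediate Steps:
p(N) = -4
(-2973 + p(-9)) - 1038 = (-2973 - 4) - 1038 = -2977 - 1038 = -4015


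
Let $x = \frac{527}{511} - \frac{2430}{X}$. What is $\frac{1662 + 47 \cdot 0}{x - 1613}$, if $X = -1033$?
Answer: $- \frac{146218051}{141609483} \approx -1.0325$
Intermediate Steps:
$x = \frac{1786121}{527863}$ ($x = \frac{527}{511} - \frac{2430}{-1033} = 527 \cdot \frac{1}{511} - - \frac{2430}{1033} = \frac{527}{511} + \frac{2430}{1033} = \frac{1786121}{527863} \approx 3.3837$)
$\frac{1662 + 47 \cdot 0}{x - 1613} = \frac{1662 + 47 \cdot 0}{\frac{1786121}{527863} - 1613} = \frac{1662 + 0}{- \frac{849656898}{527863}} = 1662 \left(- \frac{527863}{849656898}\right) = - \frac{146218051}{141609483}$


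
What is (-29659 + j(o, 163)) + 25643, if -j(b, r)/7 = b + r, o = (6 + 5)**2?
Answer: -6004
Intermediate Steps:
o = 121 (o = 11**2 = 121)
j(b, r) = -7*b - 7*r (j(b, r) = -7*(b + r) = -7*b - 7*r)
(-29659 + j(o, 163)) + 25643 = (-29659 + (-7*121 - 7*163)) + 25643 = (-29659 + (-847 - 1141)) + 25643 = (-29659 - 1988) + 25643 = -31647 + 25643 = -6004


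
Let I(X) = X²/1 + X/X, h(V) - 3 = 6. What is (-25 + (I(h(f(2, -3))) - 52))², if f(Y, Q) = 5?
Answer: 25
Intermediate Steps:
h(V) = 9 (h(V) = 3 + 6 = 9)
I(X) = 1 + X² (I(X) = X²*1 + 1 = X² + 1 = 1 + X²)
(-25 + (I(h(f(2, -3))) - 52))² = (-25 + ((1 + 9²) - 52))² = (-25 + ((1 + 81) - 52))² = (-25 + (82 - 52))² = (-25 + 30)² = 5² = 25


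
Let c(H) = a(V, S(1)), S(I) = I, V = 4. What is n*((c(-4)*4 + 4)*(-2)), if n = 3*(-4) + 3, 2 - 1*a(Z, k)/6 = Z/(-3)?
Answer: 1512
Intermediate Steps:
a(Z, k) = 12 + 2*Z (a(Z, k) = 12 - 6*Z/(-3) = 12 - 6*Z*(-1)/3 = 12 - (-2)*Z = 12 + 2*Z)
c(H) = 20 (c(H) = 12 + 2*4 = 12 + 8 = 20)
n = -9 (n = -12 + 3 = -9)
n*((c(-4)*4 + 4)*(-2)) = -9*(20*4 + 4)*(-2) = -9*(80 + 4)*(-2) = -756*(-2) = -9*(-168) = 1512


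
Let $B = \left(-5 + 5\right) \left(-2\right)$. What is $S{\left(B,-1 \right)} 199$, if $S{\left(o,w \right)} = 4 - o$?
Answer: $796$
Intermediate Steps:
$B = 0$ ($B = 0 \left(-2\right) = 0$)
$S{\left(B,-1 \right)} 199 = \left(4 - 0\right) 199 = \left(4 + 0\right) 199 = 4 \cdot 199 = 796$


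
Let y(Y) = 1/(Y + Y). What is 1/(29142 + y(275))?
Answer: 550/16028101 ≈ 3.4315e-5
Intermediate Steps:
y(Y) = 1/(2*Y)
1/(29142 + y(275)) = 1/(29142 + (1/2)/275) = 1/(29142 + (1/2)*(1/275)) = 1/(29142 + 1/550) = 1/(16028101/550) = 550/16028101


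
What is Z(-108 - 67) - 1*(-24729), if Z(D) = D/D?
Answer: 24730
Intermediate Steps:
Z(D) = 1
Z(-108 - 67) - 1*(-24729) = 1 - 1*(-24729) = 1 + 24729 = 24730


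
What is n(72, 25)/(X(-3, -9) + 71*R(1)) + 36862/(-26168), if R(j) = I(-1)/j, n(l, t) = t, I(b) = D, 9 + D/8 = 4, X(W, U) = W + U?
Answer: -6611539/4664446 ≈ -1.4174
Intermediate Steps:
X(W, U) = U + W
D = -40 (D = -72 + 8*4 = -72 + 32 = -40)
I(b) = -40
R(j) = -40/j
n(72, 25)/(X(-3, -9) + 71*R(1)) + 36862/(-26168) = 25/((-9 - 3) + 71*(-40/1)) + 36862/(-26168) = 25/(-12 + 71*(-40*1)) + 36862*(-1/26168) = 25/(-12 + 71*(-40)) - 18431/13084 = 25/(-12 - 2840) - 18431/13084 = 25/(-2852) - 18431/13084 = 25*(-1/2852) - 18431/13084 = -25/2852 - 18431/13084 = -6611539/4664446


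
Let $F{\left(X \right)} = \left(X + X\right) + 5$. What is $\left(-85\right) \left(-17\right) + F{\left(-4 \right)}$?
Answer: $1442$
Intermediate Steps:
$F{\left(X \right)} = 5 + 2 X$ ($F{\left(X \right)} = 2 X + 5 = 5 + 2 X$)
$\left(-85\right) \left(-17\right) + F{\left(-4 \right)} = \left(-85\right) \left(-17\right) + \left(5 + 2 \left(-4\right)\right) = 1445 + \left(5 - 8\right) = 1445 - 3 = 1442$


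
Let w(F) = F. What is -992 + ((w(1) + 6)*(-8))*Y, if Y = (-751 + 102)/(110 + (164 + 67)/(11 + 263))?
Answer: -1833616/2761 ≈ -664.11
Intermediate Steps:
Y = -16166/2761 (Y = -649/(110 + 231/274) = -649/30371/274 = -649*274/30371 = -16166/2761 ≈ -5.8551)
-992 + ((w(1) + 6)*(-8))*Y = -992 + ((1 + 6)*(-8))*(-16166/2761) = -992 + (7*(-8))*(-16166/2761) = -992 - 56*(-16166/2761) = -992 + 905296/2761 = -1833616/2761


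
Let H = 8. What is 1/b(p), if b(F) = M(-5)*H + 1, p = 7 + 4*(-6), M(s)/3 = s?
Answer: -1/119 ≈ -0.0084034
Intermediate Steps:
M(s) = 3*s
p = -17 (p = 7 - 24 = -17)
b(F) = -119 (b(F) = (3*(-5))*8 + 1 = -15*8 + 1 = -120 + 1 = -119)
1/b(p) = 1/(-119) = -1/119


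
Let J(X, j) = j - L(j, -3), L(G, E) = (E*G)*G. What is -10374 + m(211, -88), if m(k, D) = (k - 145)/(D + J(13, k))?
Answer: -231143083/22281 ≈ -10374.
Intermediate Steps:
L(G, E) = E*G²
J(X, j) = j + 3*j² (J(X, j) = j - (-3)*j² = j + 3*j²)
m(k, D) = (-145 + k)/(D + k*(1 + 3*k)) (m(k, D) = (k - 145)/(D + k*(1 + 3*k)) = (-145 + k)/(D + k*(1 + 3*k)))
-10374 + m(211, -88) = -10374 + (-145 + 211)/(-88 + 211 + 3*211²) = -10374 + 66/(-88 + 211 + 3*44521) = -10374 + 66/(-88 + 211 + 133563) = -10374 + 66/133686 = -10374 + (1/133686)*66 = -10374 + 11/22281 = -231143083/22281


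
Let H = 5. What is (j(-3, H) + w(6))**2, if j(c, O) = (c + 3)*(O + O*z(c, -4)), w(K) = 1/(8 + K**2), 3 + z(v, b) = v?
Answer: 1/1936 ≈ 0.00051653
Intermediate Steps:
z(v, b) = -3 + v
j(c, O) = (3 + c)*(O + O*(-3 + c)) (j(c, O) = (c + 3)*(O + O*(-3 + c)) = (3 + c)*(O + O*(-3 + c)))
(j(-3, H) + w(6))**2 = (5*(-6 - 3 + (-3)**2) + 1/(8 + 6**2))**2 = (5*(-6 - 3 + 9) + 1/(8 + 36))**2 = (5*0 + 1/44)**2 = (0 + 1/44)**2 = (1/44)**2 = 1/1936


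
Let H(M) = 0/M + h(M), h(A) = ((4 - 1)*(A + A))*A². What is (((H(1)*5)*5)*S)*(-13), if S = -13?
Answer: 25350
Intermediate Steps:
h(A) = 6*A³ (h(A) = (3*(2*A))*A² = (6*A)*A² = 6*A³)
H(M) = 6*M³ (H(M) = 0/M + 6*M³ = 0 + 6*M³ = 6*M³)
(((H(1)*5)*5)*S)*(-13) = ((((6*1³)*5)*5)*(-13))*(-13) = ((((6*1)*5)*5)*(-13))*(-13) = (((6*5)*5)*(-13))*(-13) = ((30*5)*(-13))*(-13) = (150*(-13))*(-13) = -1950*(-13) = 25350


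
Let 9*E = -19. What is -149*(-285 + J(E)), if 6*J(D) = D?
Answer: 2295941/54 ≈ 42517.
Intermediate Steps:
E = -19/9 (E = (1/9)*(-19) = -19/9 ≈ -2.1111)
J(D) = D/6
-149*(-285 + J(E)) = -149*(-285 + (1/6)*(-19/9)) = -149*(-285 - 19/54) = -149*(-15409/54) = 2295941/54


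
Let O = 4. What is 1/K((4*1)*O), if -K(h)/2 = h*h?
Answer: -1/512 ≈ -0.0019531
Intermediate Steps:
K(h) = -2*h² (K(h) = -2*h*h = -2*h²)
1/K((4*1)*O) = 1/(-2*((4*1)*4)²) = 1/(-2*(4*4)²) = 1/(-2*16²) = 1/(-2*256) = 1/(-512) = -1/512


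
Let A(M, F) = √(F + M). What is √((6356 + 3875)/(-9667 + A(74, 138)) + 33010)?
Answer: √(319097439 - 66020*√53)/√(9667 - 2*√53) ≈ 181.68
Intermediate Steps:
√((6356 + 3875)/(-9667 + A(74, 138)) + 33010) = √((6356 + 3875)/(-9667 + √(138 + 74)) + 33010) = √(10231/(-9667 + √212) + 33010) = √(10231/(-9667 + 2*√53) + 33010) = √(33010 + 10231/(-9667 + 2*√53))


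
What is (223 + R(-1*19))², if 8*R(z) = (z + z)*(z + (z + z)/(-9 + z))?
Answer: 295186761/3136 ≈ 94128.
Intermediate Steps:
R(z) = z*(z + 2*z/(-9 + z))/4 (R(z) = ((z + z)*(z + (z + z)/(-9 + z)))/8 = ((2*z)*(z + (2*z)/(-9 + z)))/8 = ((2*z)*(z + 2*z/(-9 + z)))/8 = (2*z*(z + 2*z/(-9 + z)))/8 = z*(z + 2*z/(-9 + z))/4)
(223 + R(-1*19))² = (223 + (-1*19)²*(-7 - 1*19)/(4*(-9 - 1*19)))² = (223 + (¼)*(-19)²*(-7 - 19)/(-9 - 19))² = (223 + (¼)*361*(-26)/(-28))² = (223 + (¼)*361*(-1/28)*(-26))² = (223 + 4693/56)² = (17181/56)² = 295186761/3136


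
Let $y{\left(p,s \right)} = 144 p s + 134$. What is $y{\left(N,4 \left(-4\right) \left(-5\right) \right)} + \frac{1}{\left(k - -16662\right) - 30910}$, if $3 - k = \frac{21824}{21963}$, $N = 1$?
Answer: $\frac{3646358959423}{312884759} \approx 11654.0$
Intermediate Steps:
$k = \frac{44065}{21963}$ ($k = 3 - \frac{21824}{21963} = \frac{44065}{21963} \approx 2.0063$)
$y{\left(p,s \right)} = 134 + 144 p s$ ($y{\left(p,s \right)} = 144 p s + 134 = 134 + 144 p s$)
$y{\left(N,4 \left(-4\right) \left(-5\right) \right)} + \frac{1}{\left(k - -16662\right) - 30910} = \left(134 + 144 \cdot 1 \cdot 4 \left(-4\right) \left(-5\right)\right) + \frac{1}{\left(\frac{44065}{21963} - -16662\right) - 30910} = \left(134 + 144 \cdot 1 \left(\left(-16\right) \left(-5\right)\right)\right) + \frac{1}{\left(\frac{44065}{21963} + 16662\right) - 30910} = \left(134 + 144 \cdot 1 \cdot 80\right) + \frac{1}{\frac{365991571}{21963} - 30910} = \left(134 + 11520\right) + \frac{1}{- \frac{312884759}{21963}} = 11654 - \frac{21963}{312884759} = \frac{3646358959423}{312884759}$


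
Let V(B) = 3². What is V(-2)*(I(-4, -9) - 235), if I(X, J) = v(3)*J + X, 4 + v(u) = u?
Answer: -2070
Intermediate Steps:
v(u) = -4 + u
V(B) = 9
I(X, J) = X - J (I(X, J) = (-4 + 3)*J + X = -J + X = X - J)
V(-2)*(I(-4, -9) - 235) = 9*((-4 - 1*(-9)) - 235) = 9*((-4 + 9) - 235) = 9*(5 - 235) = 9*(-230) = -2070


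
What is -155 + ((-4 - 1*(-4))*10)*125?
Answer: -155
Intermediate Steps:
-155 + ((-4 - 1*(-4))*10)*125 = -155 + ((-4 + 4)*10)*125 = -155 + (0*10)*125 = -155 + 0*125 = -155 + 0 = -155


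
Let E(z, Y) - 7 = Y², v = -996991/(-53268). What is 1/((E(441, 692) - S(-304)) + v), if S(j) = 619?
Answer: 53268/25476524527 ≈ 2.0909e-6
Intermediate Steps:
v = 996991/53268 (v = -996991*(-1/53268) = 996991/53268 ≈ 18.717)
E(z, Y) = 7 + Y²
1/((E(441, 692) - S(-304)) + v) = 1/(((7 + 692²) - 1*619) + 996991/53268) = 1/(((7 + 478864) - 619) + 996991/53268) = 1/((478871 - 619) + 996991/53268) = 1/(478252 + 996991/53268) = 1/(25476524527/53268) = 53268/25476524527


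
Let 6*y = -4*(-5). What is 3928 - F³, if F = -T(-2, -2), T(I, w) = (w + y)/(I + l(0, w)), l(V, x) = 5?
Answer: 2863576/729 ≈ 3928.1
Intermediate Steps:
y = 10/3 (y = (-4*(-5))/6 = (⅙)*20 = 10/3 ≈ 3.3333)
T(I, w) = (10/3 + w)/(5 + I) (T(I, w) = (w + 10/3)/(I + 5) = (10/3 + w)/(5 + I))
F = -4/9 (F = -(10/3 - 2)/(5 - 2) = -4/(3*3) = -1*4/9 = -4/9 ≈ -0.44444)
3928 - F³ = 3928 - (-4/9)³ = 3928 - 1*(-64/729) = 3928 + 64/729 = 2863576/729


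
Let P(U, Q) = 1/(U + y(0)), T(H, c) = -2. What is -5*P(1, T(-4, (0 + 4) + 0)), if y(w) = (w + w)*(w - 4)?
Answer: -5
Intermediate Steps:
y(w) = 2*w*(-4 + w) (y(w) = (2*w)*(-4 + w) = 2*w*(-4 + w))
P(U, Q) = 1/U (P(U, Q) = 1/(U + 2*0*(-4 + 0)) = 1/(U + 2*0*(-4)) = 1/(U + 0) = 1/U)
-5*P(1, T(-4, (0 + 4) + 0)) = -5/1 = -5*1 = -5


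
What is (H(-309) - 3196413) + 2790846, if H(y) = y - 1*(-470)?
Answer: -405406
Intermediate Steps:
H(y) = 470 + y (H(y) = y + 470 = 470 + y)
(H(-309) - 3196413) + 2790846 = ((470 - 309) - 3196413) + 2790846 = (161 - 3196413) + 2790846 = -3196252 + 2790846 = -405406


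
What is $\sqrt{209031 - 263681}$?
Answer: $5 i \sqrt{2186} \approx 233.77 i$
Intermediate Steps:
$\sqrt{209031 - 263681} = \sqrt{-54650} = 5 i \sqrt{2186}$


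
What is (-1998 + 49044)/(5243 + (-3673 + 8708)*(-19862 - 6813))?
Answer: -7841/22383897 ≈ -0.00035030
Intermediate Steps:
(-1998 + 49044)/(5243 + (-3673 + 8708)*(-19862 - 6813)) = 47046/(5243 + 5035*(-26675)) = 47046/(5243 - 134308625) = 47046/(-134303382) = 47046*(-1/134303382) = -7841/22383897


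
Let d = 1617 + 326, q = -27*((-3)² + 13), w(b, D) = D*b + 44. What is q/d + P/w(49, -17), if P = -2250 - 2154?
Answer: 2696102/511009 ≈ 5.2760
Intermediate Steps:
w(b, D) = 44 + D*b
q = -594 (q = -27*(9 + 13) = -27*22 = -594)
d = 1943
P = -4404
q/d + P/w(49, -17) = -594/1943 - 4404/(44 - 17*49) = -594*1/1943 - 4404/(44 - 833) = -594/1943 - 4404/(-789) = -594/1943 - 4404*(-1/789) = -594/1943 + 1468/263 = 2696102/511009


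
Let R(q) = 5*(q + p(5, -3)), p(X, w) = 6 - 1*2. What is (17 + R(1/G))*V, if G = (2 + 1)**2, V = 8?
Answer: 2704/9 ≈ 300.44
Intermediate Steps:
p(X, w) = 4 (p(X, w) = 6 - 2 = 4)
G = 9 (G = 3**2 = 9)
R(q) = 20 + 5*q (R(q) = 5*(q + 4) = 5*(4 + q) = 20 + 5*q)
(17 + R(1/G))*V = (17 + (20 + 5/9))*8 = (17 + 185/9)*8 = (338/9)*8 = 2704/9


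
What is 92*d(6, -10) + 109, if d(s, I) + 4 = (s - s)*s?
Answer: -259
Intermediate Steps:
d(s, I) = -4 (d(s, I) = -4 + (s - s)*s = -4 + 0*s = -4 + 0 = -4)
92*d(6, -10) + 109 = 92*(-4) + 109 = -368 + 109 = -259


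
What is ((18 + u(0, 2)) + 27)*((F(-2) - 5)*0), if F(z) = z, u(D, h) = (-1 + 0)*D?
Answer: 0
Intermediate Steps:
u(D, h) = -D
((18 + u(0, 2)) + 27)*((F(-2) - 5)*0) = ((18 - 1*0) + 27)*((-2 - 5)*0) = ((18 + 0) + 27)*(-7*0) = (18 + 27)*0 = 45*0 = 0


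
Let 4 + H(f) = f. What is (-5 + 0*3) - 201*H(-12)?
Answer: 3211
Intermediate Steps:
H(f) = -4 + f
(-5 + 0*3) - 201*H(-12) = (-5 + 0*3) - 201*(-4 - 12) = (-5 + 0) - 201*(-16) = -5 + 3216 = 3211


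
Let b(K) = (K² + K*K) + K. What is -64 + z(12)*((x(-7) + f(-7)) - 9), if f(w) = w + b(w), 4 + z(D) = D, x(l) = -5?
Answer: 496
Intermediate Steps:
b(K) = K + 2*K² (b(K) = (K² + K²) + K = 2*K² + K = K + 2*K²)
z(D) = -4 + D
f(w) = w + w*(1 + 2*w)
-64 + z(12)*((x(-7) + f(-7)) - 9) = -64 + (-4 + 12)*((-5 + 2*(-7)*(1 - 7)) - 9) = -64 + 8*((-5 + 2*(-7)*(-6)) - 9) = -64 + 8*((-5 + 84) - 9) = -64 + 8*(79 - 9) = -64 + 8*70 = -64 + 560 = 496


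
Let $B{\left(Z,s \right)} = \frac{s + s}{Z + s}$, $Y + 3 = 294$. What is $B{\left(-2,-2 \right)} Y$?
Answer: $291$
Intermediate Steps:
$Y = 291$ ($Y = -3 + 294 = 291$)
$B{\left(Z,s \right)} = \frac{2 s}{Z + s}$
$B{\left(-2,-2 \right)} Y = 2 \left(-2\right) \frac{1}{-2 - 2} \cdot 291 = 2 \left(-2\right) \frac{1}{-4} \cdot 291 = 2 \left(-2\right) \left(- \frac{1}{4}\right) 291 = 1 \cdot 291 = 291$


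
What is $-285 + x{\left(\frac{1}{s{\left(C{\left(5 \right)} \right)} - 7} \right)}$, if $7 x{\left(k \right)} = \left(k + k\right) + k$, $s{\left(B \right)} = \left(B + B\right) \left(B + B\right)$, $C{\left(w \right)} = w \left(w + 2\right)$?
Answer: $- \frac{3253844}{11417} \approx -285.0$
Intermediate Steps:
$C{\left(w \right)} = w \left(2 + w\right)$
$s{\left(B \right)} = 4 B^{2}$ ($s{\left(B \right)} = 2 B 2 B = 4 B^{2}$)
$x{\left(k \right)} = \frac{3 k}{7}$ ($x{\left(k \right)} = \frac{\left(k + k\right) + k}{7} = \frac{2 k + k}{7} = \frac{3 k}{7}$)
$-285 + x{\left(\frac{1}{s{\left(C{\left(5 \right)} \right)} - 7} \right)} = -285 + \frac{3}{7 \left(4 \left(5 \left(2 + 5\right)\right)^{2} - 7\right)} = -285 + \frac{3}{7 \left(4 \left(5 \cdot 7\right)^{2} - 7\right)} = -285 + \frac{3}{7 \left(4 \cdot 35^{2} - 7\right)} = -285 + \frac{3}{7 \left(4 \cdot 1225 - 7\right)} = -285 + \frac{3}{7 \left(4900 - 7\right)} = -285 + \frac{3}{7 \cdot 4893} = -285 + \frac{3}{7} \cdot \frac{1}{4893} = -285 + \frac{1}{11417} = - \frac{3253844}{11417}$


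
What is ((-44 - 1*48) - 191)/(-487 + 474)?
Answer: 283/13 ≈ 21.769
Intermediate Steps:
((-44 - 1*48) - 191)/(-487 + 474) = ((-44 - 48) - 191)/(-13) = (-92 - 191)*(-1/13) = -283*(-1/13) = 283/13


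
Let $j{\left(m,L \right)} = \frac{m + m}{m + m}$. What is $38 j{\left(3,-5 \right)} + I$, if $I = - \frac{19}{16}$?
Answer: $\frac{589}{16} \approx 36.813$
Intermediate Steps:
$I = - \frac{19}{16}$ ($I = \left(-19\right) \frac{1}{16} = - \frac{19}{16} \approx -1.1875$)
$j{\left(m,L \right)} = 1$ ($j{\left(m,L \right)} = \frac{2 m}{2 m} = 2 m \frac{1}{2 m} = 1$)
$38 j{\left(3,-5 \right)} + I = 38 \cdot 1 - \frac{19}{16} = 38 - \frac{19}{16} = \frac{589}{16}$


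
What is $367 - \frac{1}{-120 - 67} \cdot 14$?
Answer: $\frac{68643}{187} \approx 367.07$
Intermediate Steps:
$367 - \frac{1}{-120 - 67} \cdot 14 = 367 - \frac{1}{-187} \cdot 14 = 367 - \left(- \frac{1}{187}\right) 14 = 367 - - \frac{14}{187} = 367 + \frac{14}{187} = \frac{68643}{187}$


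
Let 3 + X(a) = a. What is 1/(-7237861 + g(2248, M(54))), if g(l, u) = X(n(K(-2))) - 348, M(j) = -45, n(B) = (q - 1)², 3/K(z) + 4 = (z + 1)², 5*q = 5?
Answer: -1/7238212 ≈ -1.3816e-7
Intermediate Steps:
q = 1 (q = (⅕)*5 = 1)
K(z) = 3/(-4 + (1 + z)²) (K(z) = 3/(-4 + (z + 1)²) = 3/(-4 + (1 + z)²))
n(B) = 0 (n(B) = (1 - 1)² = 0² = 0)
X(a) = -3 + a
g(l, u) = -351 (g(l, u) = (-3 + 0) - 348 = -3 - 348 = -351)
1/(-7237861 + g(2248, M(54))) = 1/(-7237861 - 351) = 1/(-7238212) = -1/7238212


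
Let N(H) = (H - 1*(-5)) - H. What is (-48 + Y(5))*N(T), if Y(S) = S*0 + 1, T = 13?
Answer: -235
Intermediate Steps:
Y(S) = 1 (Y(S) = 0 + 1 = 1)
N(H) = 5 (N(H) = (H + 5) - H = (5 + H) - H = 5)
(-48 + Y(5))*N(T) = (-48 + 1)*5 = -47*5 = -235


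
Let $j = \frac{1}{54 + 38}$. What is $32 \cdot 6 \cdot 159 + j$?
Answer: $\frac{2808577}{92} \approx 30528.0$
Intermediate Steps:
$j = \frac{1}{92} \approx 0.01087$
$32 \cdot 6 \cdot 159 + j = 32 \cdot 6 \cdot 159 + \frac{1}{92} = 192 \cdot 159 + \frac{1}{92} = 30528 + \frac{1}{92} = \frac{2808577}{92}$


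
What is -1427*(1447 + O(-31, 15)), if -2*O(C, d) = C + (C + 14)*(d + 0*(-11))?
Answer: -2268930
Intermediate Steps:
O(C, d) = -C/2 - d*(14 + C)/2 (O(C, d) = -(C + (C + 14)*(d + 0*(-11)))/2 = -(C + (14 + C)*(d + 0))/2 = -(C + (14 + C)*d)/2 = -(C + d*(14 + C))/2 = -C/2 - d*(14 + C)/2)
-1427*(1447 + O(-31, 15)) = -1427*(1447 + (-7*15 - ½*(-31) - ½*(-31)*15)) = -1427*(1447 + (-105 + 31/2 + 465/2)) = -1427*(1447 + 143) = -1427*1590 = -2268930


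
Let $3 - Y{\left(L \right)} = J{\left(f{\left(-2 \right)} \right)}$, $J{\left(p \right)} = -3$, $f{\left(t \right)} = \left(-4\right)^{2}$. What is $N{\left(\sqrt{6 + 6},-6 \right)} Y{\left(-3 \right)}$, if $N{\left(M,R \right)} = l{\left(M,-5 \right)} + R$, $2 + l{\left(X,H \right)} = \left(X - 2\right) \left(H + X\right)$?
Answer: $84 - 84 \sqrt{3} \approx -61.492$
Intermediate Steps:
$l{\left(X,H \right)} = -2 + \left(-2 + X\right) \left(H + X\right)$ ($l{\left(X,H \right)} = -2 + \left(X - 2\right) \left(H + X\right) = -2 + \left(-2 + X\right) \left(H + X\right)$)
$f{\left(t \right)} = 16$
$N{\left(M,R \right)} = 8 + R + M^{2} - 7 M$ ($N{\left(M,R \right)} = \left(-2 + M^{2} - -10 - 2 M - 5 M\right) + R = \left(-2 + M^{2} + 10 - 2 M - 5 M\right) + R = \left(8 + M^{2} - 7 M\right) + R = 8 + R + M^{2} - 7 M$)
$Y{\left(L \right)} = 6$ ($Y{\left(L \right)} = 3 - -3 = 3 + 3 = 6$)
$N{\left(\sqrt{6 + 6},-6 \right)} Y{\left(-3 \right)} = \left(8 - 6 + \left(\sqrt{6 + 6}\right)^{2} - 7 \sqrt{6 + 6}\right) 6 = \left(8 - 6 + \left(\sqrt{12}\right)^{2} - 7 \sqrt{12}\right) 6 = \left(8 - 6 + \left(2 \sqrt{3}\right)^{2} - 7 \cdot 2 \sqrt{3}\right) 6 = \left(8 - 6 + 12 - 14 \sqrt{3}\right) 6 = \left(14 - 14 \sqrt{3}\right) 6 = 84 - 84 \sqrt{3}$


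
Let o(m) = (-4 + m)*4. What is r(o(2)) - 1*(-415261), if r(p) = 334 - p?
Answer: 415603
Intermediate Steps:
o(m) = -16 + 4*m
r(o(2)) - 1*(-415261) = (334 - (-16 + 4*2)) - 1*(-415261) = (334 - (-16 + 8)) + 415261 = (334 - 1*(-8)) + 415261 = (334 + 8) + 415261 = 342 + 415261 = 415603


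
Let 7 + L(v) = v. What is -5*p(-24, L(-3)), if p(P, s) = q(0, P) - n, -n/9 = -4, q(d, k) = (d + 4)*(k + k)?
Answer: 1140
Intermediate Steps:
q(d, k) = 2*k*(4 + d) (q(d, k) = (4 + d)*(2*k) = 2*k*(4 + d))
n = 36 (n = -9*(-4) = 36)
L(v) = -7 + v
p(P, s) = -36 + 8*P (p(P, s) = 2*P*(4 + 0) - 1*36 = 2*P*4 - 36 = 8*P - 36 = -36 + 8*P)
-5*p(-24, L(-3)) = -5*(-36 + 8*(-24)) = -5*(-36 - 192) = -5*(-228) = 1140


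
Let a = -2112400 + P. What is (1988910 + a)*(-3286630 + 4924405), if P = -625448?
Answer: -1226591932950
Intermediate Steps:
a = -2737848 (a = -2112400 - 625448 = -2737848)
(1988910 + a)*(-3286630 + 4924405) = (1988910 - 2737848)*(-3286630 + 4924405) = -748938*1637775 = -1226591932950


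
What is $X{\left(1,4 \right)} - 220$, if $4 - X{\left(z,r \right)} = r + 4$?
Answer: $-224$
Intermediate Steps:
$X{\left(z,r \right)} = - r$ ($X{\left(z,r \right)} = 4 - \left(r + 4\right) = 4 - \left(4 + r\right) = - r$)
$X{\left(1,4 \right)} - 220 = \left(-1\right) 4 - 220 = -4 - 220 = -224$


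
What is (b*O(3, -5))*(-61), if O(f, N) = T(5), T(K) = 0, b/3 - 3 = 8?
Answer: 0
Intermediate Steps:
b = 33 (b = 9 + 3*8 = 9 + 24 = 33)
O(f, N) = 0
(b*O(3, -5))*(-61) = (33*0)*(-61) = 0*(-61) = 0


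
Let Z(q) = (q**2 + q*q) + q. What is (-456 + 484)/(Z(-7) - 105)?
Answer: -2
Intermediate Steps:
Z(q) = q + 2*q**2 (Z(q) = (q**2 + q**2) + q = 2*q**2 + q = q + 2*q**2)
(-456 + 484)/(Z(-7) - 105) = (-456 + 484)/(-7*(1 + 2*(-7)) - 105) = 28/(-7*(1 - 14) - 105) = 28/(-7*(-13) - 105) = 28/(91 - 105) = 28/(-14) = 28*(-1/14) = -2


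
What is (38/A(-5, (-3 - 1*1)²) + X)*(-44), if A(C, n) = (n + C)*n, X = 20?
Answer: -1779/2 ≈ -889.50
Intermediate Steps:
A(C, n) = n*(C + n) (A(C, n) = (C + n)*n = n*(C + n))
(38/A(-5, (-3 - 1*1)²) + X)*(-44) = (38/(((-3 - 1*1)²*(-5 + (-3 - 1*1)²))) + 20)*(-44) = (38/(((-3 - 1)²*(-5 + (-3 - 1)²))) + 20)*(-44) = (38/(((-4)²*(-5 + (-4)²))) + 20)*(-44) = (38/((16*(-5 + 16))) + 20)*(-44) = (38/((16*11)) + 20)*(-44) = (38/176 + 20)*(-44) = (38*(1/176) + 20)*(-44) = (19/88 + 20)*(-44) = (1779/88)*(-44) = -1779/2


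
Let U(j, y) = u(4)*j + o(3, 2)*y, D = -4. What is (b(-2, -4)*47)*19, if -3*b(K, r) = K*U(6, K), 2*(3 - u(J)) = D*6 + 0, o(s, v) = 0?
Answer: 53580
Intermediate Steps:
u(J) = 15 (u(J) = 3 - (-4*6 + 0)/2 = 3 - (-24 + 0)/2 = 3 - ½*(-24) = 3 + 12 = 15)
U(j, y) = 15*j (U(j, y) = 15*j + 0*y = 15*j + 0 = 15*j)
b(K, r) = -30*K (b(K, r) = -K*15*6/3 = -K*90/3 = -30*K)
(b(-2, -4)*47)*19 = (-30*(-2)*47)*19 = (60*47)*19 = 2820*19 = 53580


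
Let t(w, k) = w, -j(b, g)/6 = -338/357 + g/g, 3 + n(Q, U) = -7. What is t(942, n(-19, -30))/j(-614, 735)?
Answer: -56049/19 ≈ -2949.9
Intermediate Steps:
n(Q, U) = -10 (n(Q, U) = -3 - 7 = -10)
j(b, g) = -38/119 (j(b, g) = -6*(-338/357 + g/g) = -6*(-338*1/357 + 1) = -6*(-338/357 + 1) = -6*19/357 = -38/119)
t(942, n(-19, -30))/j(-614, 735) = 942/(-38/119) = 942*(-119/38) = -56049/19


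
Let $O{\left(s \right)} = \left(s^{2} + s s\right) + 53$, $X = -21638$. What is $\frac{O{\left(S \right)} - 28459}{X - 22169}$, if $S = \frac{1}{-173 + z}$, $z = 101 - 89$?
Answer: $\frac{736311924}{1135521247} \approx 0.64844$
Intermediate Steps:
$z = 12$
$S = - \frac{1}{161}$ ($S = \frac{1}{-173 + 12} = \frac{1}{-161} = - \frac{1}{161} \approx -0.0062112$)
$O{\left(s \right)} = 53 + 2 s^{2}$ ($O{\left(s \right)} = \left(s^{2} + s^{2}\right) + 53 = 2 s^{2} + 53 = 53 + 2 s^{2}$)
$\frac{O{\left(S \right)} - 28459}{X - 22169} = \frac{\left(53 + 2 \left(- \frac{1}{161}\right)^{2}\right) - 28459}{-21638 - 22169} = \frac{\left(53 + 2 \cdot \frac{1}{25921}\right) - 28459}{-43807} = \left(\left(53 + \frac{2}{25921}\right) - 28459\right) \left(- \frac{1}{43807}\right) = \left(\frac{1373815}{25921} - 28459\right) \left(- \frac{1}{43807}\right) = \left(- \frac{736311924}{25921}\right) \left(- \frac{1}{43807}\right) = \frac{736311924}{1135521247}$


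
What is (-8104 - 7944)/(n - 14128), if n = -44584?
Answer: 2006/7339 ≈ 0.27333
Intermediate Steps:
(-8104 - 7944)/(n - 14128) = (-8104 - 7944)/(-44584 - 14128) = -16048/(-58712) = -16048*(-1/58712) = 2006/7339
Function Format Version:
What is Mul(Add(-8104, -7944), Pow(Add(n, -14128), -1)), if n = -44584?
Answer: Rational(2006, 7339) ≈ 0.27333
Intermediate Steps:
Mul(Add(-8104, -7944), Pow(Add(n, -14128), -1)) = Mul(Add(-8104, -7944), Pow(Add(-44584, -14128), -1)) = Mul(-16048, Pow(-58712, -1)) = Mul(-16048, Rational(-1, 58712)) = Rational(2006, 7339)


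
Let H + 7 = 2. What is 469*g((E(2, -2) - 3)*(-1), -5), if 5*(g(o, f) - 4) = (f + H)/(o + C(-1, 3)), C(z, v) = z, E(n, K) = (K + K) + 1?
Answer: 8442/5 ≈ 1688.4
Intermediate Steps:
H = -5 (H = -7 + 2 = -5)
E(n, K) = 1 + 2*K (E(n, K) = 2*K + 1 = 1 + 2*K)
g(o, f) = 4 + (-5 + f)/(5*(-1 + o)) (g(o, f) = 4 + ((f - 5)/(o - 1))/5 = 4 + ((-5 + f)/(-1 + o))/5 = 4 + (-5 + f)/(5*(-1 + o)))
469*g((E(2, -2) - 3)*(-1), -5) = 469*((-25 - 5 + 20*(((1 + 2*(-2)) - 3)*(-1)))/(5*(-1 + ((1 + 2*(-2)) - 3)*(-1)))) = 469*((-25 - 5 + 20*(((1 - 4) - 3)*(-1)))/(5*(-1 + ((1 - 4) - 3)*(-1)))) = 469*((-25 - 5 + 20*((-3 - 3)*(-1)))/(5*(-1 + (-3 - 3)*(-1)))) = 469*((-25 - 5 + 20*(-6*(-1)))/(5*(-1 - 6*(-1)))) = 469*((-25 - 5 + 20*6)/(5*(-1 + 6))) = 469*((⅕)*(-25 - 5 + 120)/5) = 469*((⅕)*(⅕)*90) = 469*(18/5) = 8442/5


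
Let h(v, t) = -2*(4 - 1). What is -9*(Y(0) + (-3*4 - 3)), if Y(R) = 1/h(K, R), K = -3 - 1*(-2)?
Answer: 273/2 ≈ 136.50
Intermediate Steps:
K = -1 (K = -3 + 2 = -1)
h(v, t) = -6 (h(v, t) = -2*3 = -6)
Y(R) = -1/6 (Y(R) = 1/(-6) = -1/6)
-9*(Y(0) + (-3*4 - 3)) = -9*(-1/6 + (-3*4 - 3)) = -9*(-1/6 + (-12 - 3)) = -9*(-1/6 - 15) = -9*(-91/6) = 273/2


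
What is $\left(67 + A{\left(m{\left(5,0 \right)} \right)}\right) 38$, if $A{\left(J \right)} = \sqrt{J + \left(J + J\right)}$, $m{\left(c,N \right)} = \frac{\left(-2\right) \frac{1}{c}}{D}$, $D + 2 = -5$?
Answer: $2546 + \frac{38 \sqrt{210}}{35} \approx 2561.7$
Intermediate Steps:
$D = -7$ ($D = -2 - 5 = -7$)
$m{\left(c,N \right)} = \frac{2}{7 c}$ ($m{\left(c,N \right)} = \frac{\left(-2\right) \frac{1}{c}}{-7} = - \frac{2}{c} \left(- \frac{1}{7}\right) = \frac{2}{7 c}$)
$A{\left(J \right)} = \sqrt{3} \sqrt{J}$ ($A{\left(J \right)} = \sqrt{J + 2 J} = \sqrt{3 J} = \sqrt{3} \sqrt{J}$)
$\left(67 + A{\left(m{\left(5,0 \right)} \right)}\right) 38 = \left(67 + \sqrt{3} \sqrt{\frac{2}{7 \cdot 5}}\right) 38 = \left(67 + \sqrt{3} \sqrt{\frac{2}{7} \cdot \frac{1}{5}}\right) 38 = \left(67 + \sqrt{3} \sqrt{\frac{2}{35}}\right) 38 = \left(67 + \sqrt{3} \frac{\sqrt{70}}{35}\right) 38 = \left(67 + \frac{\sqrt{210}}{35}\right) 38 = 2546 + \frac{38 \sqrt{210}}{35}$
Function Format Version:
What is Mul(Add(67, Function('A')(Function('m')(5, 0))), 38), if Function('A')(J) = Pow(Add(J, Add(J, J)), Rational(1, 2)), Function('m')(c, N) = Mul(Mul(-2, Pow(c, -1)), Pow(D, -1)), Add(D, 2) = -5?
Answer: Add(2546, Mul(Rational(38, 35), Pow(210, Rational(1, 2)))) ≈ 2561.7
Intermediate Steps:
D = -7 (D = Add(-2, -5) = -7)
Function('m')(c, N) = Mul(Rational(2, 7), Pow(c, -1)) (Function('m')(c, N) = Mul(Mul(-2, Pow(c, -1)), Pow(-7, -1)) = Mul(Mul(-2, Pow(c, -1)), Rational(-1, 7)) = Mul(Rational(2, 7), Pow(c, -1)))
Function('A')(J) = Mul(Pow(3, Rational(1, 2)), Pow(J, Rational(1, 2))) (Function('A')(J) = Pow(Add(J, Mul(2, J)), Rational(1, 2)) = Pow(Mul(3, J), Rational(1, 2)) = Mul(Pow(3, Rational(1, 2)), Pow(J, Rational(1, 2))))
Mul(Add(67, Function('A')(Function('m')(5, 0))), 38) = Mul(Add(67, Mul(Pow(3, Rational(1, 2)), Pow(Mul(Rational(2, 7), Pow(5, -1)), Rational(1, 2)))), 38) = Mul(Add(67, Mul(Pow(3, Rational(1, 2)), Pow(Mul(Rational(2, 7), Rational(1, 5)), Rational(1, 2)))), 38) = Mul(Add(67, Mul(Pow(3, Rational(1, 2)), Pow(Rational(2, 35), Rational(1, 2)))), 38) = Mul(Add(67, Mul(Pow(3, Rational(1, 2)), Mul(Rational(1, 35), Pow(70, Rational(1, 2))))), 38) = Mul(Add(67, Mul(Rational(1, 35), Pow(210, Rational(1, 2)))), 38) = Add(2546, Mul(Rational(38, 35), Pow(210, Rational(1, 2))))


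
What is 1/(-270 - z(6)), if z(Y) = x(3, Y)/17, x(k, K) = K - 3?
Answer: -17/4593 ≈ -0.0037013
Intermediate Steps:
x(k, K) = -3 + K
z(Y) = -3/17 + Y/17 (z(Y) = (-3 + Y)/17 = (-3 + Y)*(1/17) = -3/17 + Y/17)
1/(-270 - z(6)) = 1/(-270 - (-3/17 + (1/17)*6)) = 1/(-270 - (-3/17 + 6/17)) = 1/(-270 - 1*3/17) = 1/(-270 - 3/17) = 1/(-4593/17) = -17/4593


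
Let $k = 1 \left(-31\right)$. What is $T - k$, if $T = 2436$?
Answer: $2467$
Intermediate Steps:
$k = -31$
$T - k = 2436 - -31 = 2436 + 31 = 2467$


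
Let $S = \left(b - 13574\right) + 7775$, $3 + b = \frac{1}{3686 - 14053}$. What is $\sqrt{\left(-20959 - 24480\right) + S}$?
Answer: $\frac{2 i \sqrt{1376777637354}}{10367} \approx 226.36 i$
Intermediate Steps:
$b = - \frac{31102}{10367}$ ($b = -3 + \frac{1}{3686 - 14053} = -3 + \frac{1}{-10367} = -3 - \frac{1}{10367} = - \frac{31102}{10367} \approx -3.0001$)
$S = - \frac{60149335}{10367}$ ($S = \left(- \frac{31102}{10367} - 13574\right) + 7775 = - \frac{140752760}{10367} + 7775 = - \frac{60149335}{10367} \approx -5802.0$)
$\sqrt{\left(-20959 - 24480\right) + S} = \sqrt{\left(-20959 - 24480\right) - \frac{60149335}{10367}} = \sqrt{-45439 - \frac{60149335}{10367}} = \sqrt{- \frac{531215448}{10367}} = \frac{2 i \sqrt{1376777637354}}{10367}$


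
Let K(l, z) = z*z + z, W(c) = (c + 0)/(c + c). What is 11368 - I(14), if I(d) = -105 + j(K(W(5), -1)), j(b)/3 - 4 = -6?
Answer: 11479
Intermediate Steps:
W(c) = ½ (W(c) = c/((2*c)) = c*(1/(2*c)) = ½)
K(l, z) = z + z² (K(l, z) = z² + z = z + z²)
j(b) = -6 (j(b) = 12 + 3*(-6) = 12 - 18 = -6)
I(d) = -111 (I(d) = -105 - 6 = -111)
11368 - I(14) = 11368 - 1*(-111) = 11368 + 111 = 11479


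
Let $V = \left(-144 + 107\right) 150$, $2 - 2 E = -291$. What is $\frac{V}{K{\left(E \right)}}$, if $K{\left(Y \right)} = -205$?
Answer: $\frac{1110}{41} \approx 27.073$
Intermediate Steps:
$E = \frac{293}{2}$ ($E = 1 - - \frac{291}{2} = 1 + \frac{291}{2} = \frac{293}{2} \approx 146.5$)
$V = -5550$ ($V = \left(-37\right) 150 = -5550$)
$\frac{V}{K{\left(E \right)}} = - \frac{5550}{-205} = \left(-5550\right) \left(- \frac{1}{205}\right) = \frac{1110}{41}$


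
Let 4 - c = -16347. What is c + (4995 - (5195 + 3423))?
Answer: 12728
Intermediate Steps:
c = 16351 (c = 4 - 1*(-16347) = 4 + 16347 = 16351)
c + (4995 - (5195 + 3423)) = 16351 + (4995 - (5195 + 3423)) = 16351 + (4995 - 1*8618) = 16351 + (4995 - 8618) = 16351 - 3623 = 12728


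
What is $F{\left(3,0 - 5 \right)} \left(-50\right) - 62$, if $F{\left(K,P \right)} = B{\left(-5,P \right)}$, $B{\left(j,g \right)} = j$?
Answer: $188$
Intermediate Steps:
$F{\left(K,P \right)} = -5$
$F{\left(3,0 - 5 \right)} \left(-50\right) - 62 = \left(-5\right) \left(-50\right) - 62 = 250 - 62 = 188$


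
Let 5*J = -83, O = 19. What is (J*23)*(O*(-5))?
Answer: 36271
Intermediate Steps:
J = -83/5 (J = (1/5)*(-83) = -83/5 ≈ -16.600)
(J*23)*(O*(-5)) = (-83/5*23)*(19*(-5)) = -1909/5*(-95) = 36271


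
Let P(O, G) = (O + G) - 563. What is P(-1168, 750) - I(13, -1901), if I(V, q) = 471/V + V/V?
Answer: -13237/13 ≈ -1018.2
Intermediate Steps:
P(O, G) = -563 + G + O (P(O, G) = (G + O) - 563 = -563 + G + O)
I(V, q) = 1 + 471/V (I(V, q) = 471/V + 1 = 1 + 471/V)
P(-1168, 750) - I(13, -1901) = (-563 + 750 - 1168) - (471 + 13)/13 = -981 - 484/13 = -13237/13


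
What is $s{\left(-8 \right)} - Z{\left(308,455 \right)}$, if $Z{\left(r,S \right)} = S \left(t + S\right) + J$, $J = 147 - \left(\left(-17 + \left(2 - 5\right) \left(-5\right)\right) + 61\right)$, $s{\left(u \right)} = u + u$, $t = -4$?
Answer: $-205309$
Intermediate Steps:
$s{\left(u \right)} = 2 u$
$J = 88$ ($J = 147 - \left(\left(-17 - -15\right) + 61\right) = 147 - \left(\left(-17 + 15\right) + 61\right) = 147 - \left(-2 + 61\right) = 147 - 59 = 88$)
$Z{\left(r,S \right)} = 88 + S \left(-4 + S\right)$ ($Z{\left(r,S \right)} = S \left(-4 + S\right) + 88 = 88 + S \left(-4 + S\right)$)
$s{\left(-8 \right)} - Z{\left(308,455 \right)} = 2 \left(-8\right) - \left(88 + 455^{2} - 1820\right) = -16 - \left(88 + 207025 - 1820\right) = -16 - 205293 = -205309$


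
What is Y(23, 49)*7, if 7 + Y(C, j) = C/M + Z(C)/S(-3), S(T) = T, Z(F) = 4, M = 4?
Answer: -217/12 ≈ -18.083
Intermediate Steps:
Y(C, j) = -25/3 + C/4 (Y(C, j) = -7 + (C/4 + 4/(-3)) = -7 + (C*(¼) + 4*(-⅓)) = -7 + (C/4 - 4/3) = -7 + (-4/3 + C/4) = -25/3 + C/4)
Y(23, 49)*7 = (-25/3 + (¼)*23)*7 = (-25/3 + 23/4)*7 = -31/12*7 = -217/12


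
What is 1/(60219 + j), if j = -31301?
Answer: 1/28918 ≈ 3.4581e-5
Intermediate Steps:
1/(60219 + j) = 1/(60219 - 31301) = 1/28918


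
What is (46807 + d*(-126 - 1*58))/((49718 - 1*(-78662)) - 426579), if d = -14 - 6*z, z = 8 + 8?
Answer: -67047/298199 ≈ -0.22484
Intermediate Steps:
z = 16
d = -110 (d = -14 - 6*16 = -14 - 96 = -110)
(46807 + d*(-126 - 1*58))/((49718 - 1*(-78662)) - 426579) = (46807 - 110*(-126 - 1*58))/((49718 - 1*(-78662)) - 426579) = (46807 - 110*(-126 - 58))/((49718 + 78662) - 426579) = (46807 - 110*(-184))/(128380 - 426579) = (46807 + 20240)/(-298199) = 67047*(-1/298199) = -67047/298199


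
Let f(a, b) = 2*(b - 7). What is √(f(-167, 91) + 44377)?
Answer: √44545 ≈ 211.06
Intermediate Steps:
f(a, b) = -14 + 2*b (f(a, b) = 2*(-7 + b) = -14 + 2*b)
√(f(-167, 91) + 44377) = √((-14 + 2*91) + 44377) = √((-14 + 182) + 44377) = √(168 + 44377) = √44545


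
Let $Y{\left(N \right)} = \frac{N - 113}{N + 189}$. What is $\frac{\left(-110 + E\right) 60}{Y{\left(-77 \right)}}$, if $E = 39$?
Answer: $\frac{47712}{19} \approx 2511.2$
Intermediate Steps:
$Y{\left(N \right)} = \frac{-113 + N}{189 + N}$
$\frac{\left(-110 + E\right) 60}{Y{\left(-77 \right)}} = \frac{\left(-110 + 39\right) 60}{\frac{1}{189 - 77} \left(-113 - 77\right)} = \frac{\left(-71\right) 60}{\frac{1}{112} \left(-190\right)} = - \frac{4260}{\frac{1}{112} \left(-190\right)} = - \frac{4260}{- \frac{95}{56}} = \left(-4260\right) \left(- \frac{56}{95}\right) = \frac{47712}{19}$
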